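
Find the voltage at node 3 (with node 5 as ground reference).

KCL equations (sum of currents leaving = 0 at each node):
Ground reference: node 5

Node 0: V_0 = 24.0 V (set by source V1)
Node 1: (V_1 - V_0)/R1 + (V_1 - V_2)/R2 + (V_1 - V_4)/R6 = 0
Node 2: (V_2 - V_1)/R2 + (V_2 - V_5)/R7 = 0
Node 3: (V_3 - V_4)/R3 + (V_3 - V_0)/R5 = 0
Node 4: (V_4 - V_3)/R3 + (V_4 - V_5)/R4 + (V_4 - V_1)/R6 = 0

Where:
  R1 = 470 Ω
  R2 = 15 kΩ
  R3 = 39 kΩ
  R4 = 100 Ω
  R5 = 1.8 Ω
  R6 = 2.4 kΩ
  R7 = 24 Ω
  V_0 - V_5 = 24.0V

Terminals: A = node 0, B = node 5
Nodal analysis, taking node 5 as the 0 V reference.
Source V1 fixes V_0 = 24 V.
KCL at each unknown node (sum of currents leaving = 0; resistances in Ω):
  Node 1: (V_1 - 24)/470 + (V_1 - V_2)/15000 + (V_1 - V_4)/2400 = 0
  Node 2: (V_2 - V_1)/15000 + (V_2 - 0)/24 = 0
  Node 3: (V_3 - V_4)/39000 + (V_3 - 24)/1.8 = 0
  Node 4: (V_4 - V_3)/39000 + (V_4 - 0)/100 + (V_4 - V_1)/2400 = 0
Collecting terms (coefficients in siemens):
  0.002611·V_1 - 0.00006667·V_2 - 0.0004167·V_4 = 0.05106
  0.04173·V_2 - 0.00006667·V_1 = 0
  0.5556·V_3 - 0.00002564·V_4 = 13.33
  0.01044·V_4 - 0.0004167·V_1 - 0.00002564·V_3 = 0
Solving these 4 simultaneous equations (Gaussian elimination) gives:
  V_1 = 19.69 V, V_2 = 0.03146 V, V_3 = 24 V, V_4 = 0.8447 V
The requested potential is V_3 = 24 V.

Final answer: V_3 = 24 V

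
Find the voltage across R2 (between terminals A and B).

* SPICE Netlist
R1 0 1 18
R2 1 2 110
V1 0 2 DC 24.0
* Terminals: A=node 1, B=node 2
R1 and R2 are in series across V1 (node 0 → node 1 → node 2), and the output A–B is taken across R2, so this is a voltage divider.
Series current: I = V1/(R1 + R2) = 24/(18 + 110) = 24/128 = 0.1875 A
V_R2 = I × R2 = V1 × R2/(R1 + R2) = 24 × 110/128 = 20.62 V

Final answer: 20.62 V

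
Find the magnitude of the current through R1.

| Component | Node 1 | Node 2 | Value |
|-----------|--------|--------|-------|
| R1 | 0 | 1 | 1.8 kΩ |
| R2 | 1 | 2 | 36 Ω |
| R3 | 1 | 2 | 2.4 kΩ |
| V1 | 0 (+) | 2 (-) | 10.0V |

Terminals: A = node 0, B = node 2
Nodal analysis, taking node 2 as the 0 V reference.
Source V1 fixes V_0 = 10 V.
KCL at each unknown node (sum of currents leaving = 0; resistances in Ω):
  Node 1: (V_1 - 10)/1800 + (V_1 - 0)/36 + (V_1 - 0)/2400 = 0
Collecting terms: 0.02875 × V_1 = 0.005556  =>  V_1 = 0.1932 V
I_R1 = (V_0 - V_1)/R1 = (10 - 0.1932)/1800 = 0.005448 A
|I_R1| = 0.005448 A

Final answer: |I_R1| = 0.005448 A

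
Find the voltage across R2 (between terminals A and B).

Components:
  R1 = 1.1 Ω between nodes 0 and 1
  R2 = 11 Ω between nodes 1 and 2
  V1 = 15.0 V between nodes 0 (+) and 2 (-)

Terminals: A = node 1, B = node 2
R1 and R2 are in series across V1 (node 0 → node 1 → node 2), and the output A–B is taken across R2, so this is a voltage divider.
Series current: I = V1/(R1 + R2) = 15/(1.1 + 11) = 15/12.1 = 1.24 A
V_R2 = I × R2 = V1 × R2/(R1 + R2) = 15 × 11/12.1 = 13.64 V

Final answer: 13.64 V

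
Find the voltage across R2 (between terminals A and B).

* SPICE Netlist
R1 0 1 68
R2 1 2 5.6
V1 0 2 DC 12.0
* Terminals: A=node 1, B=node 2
R1 and R2 are in series across V1 (node 0 → node 1 → node 2), and the output A–B is taken across R2, so this is a voltage divider.
Series current: I = V1/(R1 + R2) = 12/(68 + 5.6) = 12/73.6 = 0.163 A
V_R2 = I × R2 = V1 × R2/(R1 + R2) = 12 × 5.6/73.6 = 0.913 V

Final answer: 0.913 V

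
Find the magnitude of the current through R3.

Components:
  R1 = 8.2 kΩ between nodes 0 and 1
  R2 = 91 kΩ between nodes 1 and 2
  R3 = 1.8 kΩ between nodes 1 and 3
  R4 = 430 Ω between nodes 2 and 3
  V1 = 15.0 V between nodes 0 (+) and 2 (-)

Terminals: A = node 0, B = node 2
Nodal analysis, taking node 2 as the 0 V reference.
Source V1 fixes V_0 = 15 V.
KCL at each unknown node (sum of currents leaving = 0; resistances in Ω):
  Node 1: (V_1 - 15)/8200 + (V_1 - 0)/91000 + (V_1 - V_3)/1800 = 0
  Node 3: (V_3 - V_1)/1800 + (V_3 - 0)/430 = 0
Collecting terms (coefficients in siemens):
  0.0006885·V_1 - 0.0005556·V_3 = 0.001829
  0.002881·V_3 - 0.0005556·V_1 = 0
Determinant D = (0.0006885)(0.002881) - (-0.0005556)(-0.0005556) = 0.000001675
V_1 = [(0.001829)(0.002881) - (-0.0005556)(0)]/D = 3.146 V
V_3 = [(0.0006885)(0) - (0.001829)(-0.0005556)]/D = 0.6067 V
I_R3 = (V_1 - V_3)/R3 = (3.146 - 0.6067)/1800 = 0.001411 A
|I_R3| = 0.001411 A

Final answer: |I_R3| = 0.001411 A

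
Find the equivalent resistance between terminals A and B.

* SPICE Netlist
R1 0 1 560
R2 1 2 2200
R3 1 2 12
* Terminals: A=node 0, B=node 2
Reduce the network between node 0 (A) and node 2 (B) by series/parallel combination:
  Rp1 = R2 ‖ R3 (parallel, both between nodes 1 and 2) = 1/(1/2200 + 1/12) = 11.93 Ω
  Rs1 = R1 + Rp1 (series, joined only at node 1) = 560 + 11.93 = 571.9 Ω
R_eq = 571.9 Ω

Final answer: 571.9 Ω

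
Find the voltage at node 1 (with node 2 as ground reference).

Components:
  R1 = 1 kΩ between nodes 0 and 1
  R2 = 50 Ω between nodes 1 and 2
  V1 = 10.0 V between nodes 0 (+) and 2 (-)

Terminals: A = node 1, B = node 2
Nodal analysis, taking node 2 as the 0 V reference.
Source V1 fixes V_0 = 10 V.
KCL at each unknown node (sum of currents leaving = 0; resistances in Ω):
  Node 1: (V_1 - 10)/1000 + (V_1 - 0)/50 = 0
Collecting terms: 0.021 × V_1 = 0.01  =>  V_1 = 0.4762 V
The requested potential is V_1 = 0.4762 V.

Final answer: V_1 = 0.4762 V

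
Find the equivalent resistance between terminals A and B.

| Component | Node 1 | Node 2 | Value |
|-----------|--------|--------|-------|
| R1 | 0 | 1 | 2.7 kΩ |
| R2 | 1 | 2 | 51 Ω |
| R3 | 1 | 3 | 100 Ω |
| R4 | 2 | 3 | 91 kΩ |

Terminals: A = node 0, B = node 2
Reduce the network between node 0 (A) and node 2 (B) by series/parallel combination:
  Rs1 = R3 + R4 (series, joined only at node 3) = 100 + 91000 = 91100 Ω
  Rp1 = R2 ‖ Rs1 (parallel, both between nodes 1 and 2) = 1/(1/51 + 1/91100) = 50.97 Ω
  Rs2 = R1 + Rp1 (series, joined only at node 1) = 2700 + 50.97 = 2751 Ω
R_eq = 2.751 kΩ

Final answer: 2.751 kΩ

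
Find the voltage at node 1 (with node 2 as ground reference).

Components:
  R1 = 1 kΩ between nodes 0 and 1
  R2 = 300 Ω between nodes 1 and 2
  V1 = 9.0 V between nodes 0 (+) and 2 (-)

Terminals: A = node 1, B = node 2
Nodal analysis, taking node 2 as the 0 V reference.
Source V1 fixes V_0 = 9 V.
KCL at each unknown node (sum of currents leaving = 0; resistances in Ω):
  Node 1: (V_1 - 9)/1000 + (V_1 - 0)/300 = 0
Collecting terms: 0.004333 × V_1 = 0.009  =>  V_1 = 2.077 V
The requested potential is V_1 = 2.077 V.

Final answer: V_1 = 2.077 V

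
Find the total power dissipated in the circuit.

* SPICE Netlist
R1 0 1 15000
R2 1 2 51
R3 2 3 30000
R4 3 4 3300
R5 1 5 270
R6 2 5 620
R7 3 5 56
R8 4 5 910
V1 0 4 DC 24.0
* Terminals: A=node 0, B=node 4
Nodal analysis, taking node 4 as the 0 V reference.
Source V1 fixes V_0 = 24 V.
KCL at each unknown node (sum of currents leaving = 0; resistances in Ω):
  Node 1: (V_1 - 24)/15000 + (V_1 - V_2)/51 + (V_1 - V_5)/270 = 0
  Node 2: (V_2 - V_1)/51 + (V_2 - V_3)/30000 + (V_2 - V_5)/620 = 0
  Node 3: (V_3 - V_2)/30000 + (V_3 - 0)/3300 + (V_3 - V_5)/56 = 0
  Node 5: (V_5 - V_1)/270 + (V_5 - V_2)/620 + (V_5 - V_3)/56 + (V_5 - 0)/910 = 0
Collecting terms (coefficients in siemens):
  0.02338·V_1 - 0.01961·V_2 - 0.003704·V_5 = 0.0016
  0.02125·V_2 - 0.01961·V_1 - 0.00003333·V_3 - 0.001613·V_5 = 0
  0.01819·V_3 - 0.00003333·V_2 - 0.01786·V_5 = 0
  0.02427·V_5 - 0.003704·V_1 - 0.001613·V_2 - 0.01786·V_3 = 0
Solving these 4 simultaneous equations (Gaussian elimination) gives:
  V_1 = 1.369 V, V_2 = 1.346 V, V_3 = 1.062 V, V_5 = 1.08 V
Power in each resistor, P = (ΔV)²/R:
  P_R1 = (24 - 1.369)²/15000 = 0.03414 W
  P_R2 = (1.369 - 1.346)²/51 = 0.000009835 W
  P_R3 = (1.346 - 1.062)²/30000 = 0.000002687 W
  P_R4 = (1.062 - 0)²/3300 = 0.0003421 W
  P_R5 = (1.369 - 1.08)²/270 = 0.0003089 W
  P_R6 = (1.346 - 1.08)²/620 = 0.0001145 W
  P_R7 = (1.062 - 1.08)²/56 = 0.000005469 W
  P_R8 = (0 - 1.08)²/910 = 0.001282 W
P_total = P_R1 + P_R2 + P_R3 + P_R4 + P_R5 + P_R6 + P_R7 + P_R8 = 0.03621 W

Final answer: 0.03621 W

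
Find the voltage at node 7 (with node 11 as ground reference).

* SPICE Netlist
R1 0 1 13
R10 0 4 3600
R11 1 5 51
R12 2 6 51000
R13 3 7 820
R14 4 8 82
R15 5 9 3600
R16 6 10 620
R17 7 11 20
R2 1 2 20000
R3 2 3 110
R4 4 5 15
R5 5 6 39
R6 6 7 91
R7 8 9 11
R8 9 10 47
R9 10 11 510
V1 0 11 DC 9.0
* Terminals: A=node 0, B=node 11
Nodal analysis, taking node 11 as the 0 V reference.
Source V1 fixes V_0 = 9 V.
KCL at each unknown node (sum of currents leaving = 0; resistances in Ω):
  Node 1: (V_1 - 9)/13 + (V_1 - V_2)/20000 + (V_1 - V_5)/51 = 0
  Node 2: (V_2 - V_1)/20000 + (V_2 - V_3)/110 + (V_2 - V_6)/51000 = 0
  Node 3: (V_3 - V_2)/110 + (V_3 - V_7)/820 = 0
  Node 4: (V_4 - V_5)/15 + (V_4 - 9)/3600 + (V_4 - V_8)/82 = 0
  Node 5: (V_5 - V_4)/15 + (V_5 - V_6)/39 + (V_5 - V_1)/51 + (V_5 - V_9)/3600 = 0
  Node 6: (V_6 - V_5)/39 + (V_6 - V_7)/91 + (V_6 - V_2)/51000 + (V_6 - V_10)/620 = 0
  Node 7: (V_7 - V_6)/91 + (V_7 - V_3)/820 + (V_7 - 0)/20 = 0
  Node 8: (V_8 - V_9)/11 + (V_8 - V_4)/82 = 0
  Node 9: (V_9 - V_8)/11 + (V_9 - V_10)/47 + (V_9 - V_5)/3600 = 0
  Node 10: (V_10 - V_9)/47 + (V_10 - 0)/510 + (V_10 - V_6)/620 = 0
Collecting terms (coefficients in siemens):
  0.09658·V_1 - 0.00005·V_2 - 0.01961·V_5 = 0.6923
  0.009161·V_2 - 0.00005·V_1 - 0.009091·V_3 - 0.00001961·V_6 = 0
  0.01031·V_3 - 0.009091·V_2 - 0.00122·V_7 = 0
  0.07914·V_4 - 0.06667·V_5 - 0.0122·V_8 = 0.0025
  0.1122·V_5 - 0.01961·V_1 - 0.06667·V_4 - 0.02564·V_6 - 0.0002778·V_9 = 0
  0.03826·V_6 - 0.00001961·V_2 - 0.02564·V_5 - 0.01099·V_7 - 0.001613·V_10 = 0
  0.06221·V_7 - 0.00122·V_3 - 0.01099·V_6 = 0
  0.1031·V_8 - 0.0122·V_4 - 0.09091·V_9 = 0
  0.1125·V_9 - 0.0002778·V_5 - 0.09091·V_8 - 0.02128·V_10 = 0
  0.02485·V_10 - 0.001613·V_6 - 0.02128·V_9 = 0
Solving these 10 simultaneous equations (Gaussian elimination) gives:
  V_1 = 8.375 V, V_2 = 1.193 V, V_3 = 1.147 V, V_4 = 5.821 V
  V_5 = 5.941 V, V_6 = 4.404 V, V_7 = 0.8005 V, V_8 = 5.089 V
  V_9 = 4.991 V, V_10 = 4.559 V
The requested potential is V_7 = 0.8005 V.

Final answer: V_7 = 0.8005 V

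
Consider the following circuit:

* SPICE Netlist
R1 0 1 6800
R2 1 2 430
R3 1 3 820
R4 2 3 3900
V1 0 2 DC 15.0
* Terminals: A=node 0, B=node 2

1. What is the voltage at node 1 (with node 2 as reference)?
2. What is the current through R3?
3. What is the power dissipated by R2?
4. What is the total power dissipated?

Nodal analysis, taking node 2 as the 0 V reference.
Source V1 fixes V_0 = 15 V.
KCL at each unknown node (sum of currents leaving = 0; resistances in Ω):
  Node 1: (V_1 - 15)/6800 + (V_1 - 0)/430 + (V_1 - V_3)/820 = 0
  Node 3: (V_3 - V_1)/820 + (V_3 - 0)/3900 = 0
Collecting terms (coefficients in siemens):
  0.003692·V_1 - 0.00122·V_3 = 0.002206
  0.001476·V_3 - 0.00122·V_1 = 0
Determinant D = (0.003692)(0.001476) - (-0.00122)(-0.00122) = 0.000003962
V_1 = [(0.002206)(0.001476) - (-0.00122)(0)]/D = 0.8217 V
V_3 = [(0.003692)(0) - (0.002206)(-0.00122)]/D = 0.679 V
Part 1:
  Read off the nodal solution: V_1 = 0.8217 V
Part 2:
  I_R3 = (V_1 - V_3)/R3 = (0.8217 - 0.679)/820 = 0.0001741 A
  Magnitude: I_R3 = 0.0001741 A
Part 3:
  I_R2 = (V_1 - V_2)/R2 = (0.8217 - 0)/430 = 0.001911 A
  P_R2 = I_R2² × R2 = (0.001911)² × 430 = 0.00157 W
Part 4:
  Power in each resistor, P = (ΔV)²/R:
    P_R1 = (15 - 0.8217)²/6800 = 0.02956 W
    P_R2 = (0.8217 - 0)²/430 = 0.00157 W
    P_R3 = (0.8217 - 0.679)²/820 = 0.00002485 W
    P_R4 = (0 - 0.679)²/3900 = 0.0001182 W
  P_total = P_R1 + P_R2 + P_R3 + P_R4 = 0.03128 W

Final answers:
1. V_1 = 0.8217 V
2. I_R3 = 0.0001741 A
3. P_R2 = 0.00157 W
4. P_total = 0.03128 W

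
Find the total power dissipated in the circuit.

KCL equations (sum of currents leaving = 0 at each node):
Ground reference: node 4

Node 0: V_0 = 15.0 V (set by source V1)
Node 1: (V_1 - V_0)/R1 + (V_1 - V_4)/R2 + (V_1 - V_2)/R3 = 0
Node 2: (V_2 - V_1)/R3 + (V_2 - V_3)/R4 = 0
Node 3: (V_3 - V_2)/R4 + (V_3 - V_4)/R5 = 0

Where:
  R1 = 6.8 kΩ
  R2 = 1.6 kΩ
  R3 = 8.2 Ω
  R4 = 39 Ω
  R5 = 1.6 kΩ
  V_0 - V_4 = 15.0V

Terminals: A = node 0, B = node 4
Nodal analysis, taking node 4 as the 0 V reference.
Source V1 fixes V_0 = 15 V.
KCL at each unknown node (sum of currents leaving = 0; resistances in Ω):
  Node 1: (V_1 - 15)/6800 + (V_1 - 0)/1600 + (V_1 - V_2)/8.2 = 0
  Node 2: (V_2 - V_1)/8.2 + (V_2 - V_3)/39 = 0
  Node 3: (V_3 - V_2)/39 + (V_3 - 0)/1600 = 0
Collecting terms (coefficients in siemens):
  0.1227·V_1 - 0.122·V_2 = 0.002206
  0.1476·V_2 - 0.122·V_1 - 0.02564·V_3 = 0
  0.02627·V_3 - 0.02564·V_2 = 0
Solving these 3 simultaneous equations (Gaussian elimination) gives:
  V_1 = 1.599 V, V_2 = 1.591 V, V_3 = 1.554 V
Power in each resistor, P = (ΔV)²/R:
  P_R1 = (15 - 1.599)²/6800 = 0.02641 W
  P_R2 = (1.599 - 0)²/1600 = 0.001599 W
  P_R3 = (1.599 - 1.591)²/8.2 = 0.000007731 W
  P_R4 = (1.591 - 1.554)²/39 = 0.00003677 W
  P_R5 = (1.554 - 0)²/1600 = 0.001509 W
P_total = P_R1 + P_R2 + P_R3 + P_R4 + P_R5 = 0.02956 W

Final answer: 0.02956 W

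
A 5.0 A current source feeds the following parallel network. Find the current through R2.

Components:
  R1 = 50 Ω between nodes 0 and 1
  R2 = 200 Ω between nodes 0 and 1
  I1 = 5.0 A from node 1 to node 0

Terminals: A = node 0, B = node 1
All resistors sit directly between nodes 0 and 1, so they are in parallel and share one voltage V; the full source current 5 A splits among them.
1/R_par = 1/50 + 1/200 = 0.025 S  =>  R_par = 40 Ω
V = I × R_par = 5 × 40 = 200 V
I_R2 = V/R2 = 200/200 = 1 A

Final answer: 1 A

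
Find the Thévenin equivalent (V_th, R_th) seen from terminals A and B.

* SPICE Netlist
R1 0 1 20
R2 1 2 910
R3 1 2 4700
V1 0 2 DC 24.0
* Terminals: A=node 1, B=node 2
Step 1 — V_th is the open-circuit voltage V_A - V_B (nothing connected across the terminals).
Nodal analysis, taking node 2 as the 0 V reference.
Source V1 fixes V_0 = 24 V.
KCL at each unknown node (sum of currents leaving = 0; resistances in Ω):
  Node 1: (V_1 - 24)/20 + (V_1 - 0)/910 + (V_1 - 0)/4700 = 0
Collecting terms: 0.05131 × V_1 = 1.2  =>  V_1 = 23.39 V
V_th = V_1 - V_2 = 23.39 - 0 = 23.39 V
Step 2 — R_th: zero the source — replace V1 by a short circuit (node 2 merges into node 0) — and find the resistance seen between A (node 1) and B (node 0).
Reduce the network between node 1 (A) and node 0 (B) by series/parallel combination:
  Rp1 = R1 ‖ R2 ‖ R3 (parallel, all between nodes 0 and 1) = 1/(1/20 + 1/910 + 1/4700) = 19.49 Ω
R_th = 19.49 Ω

Final answer: V_th = 23.39 V, R_th = 19.49 Ω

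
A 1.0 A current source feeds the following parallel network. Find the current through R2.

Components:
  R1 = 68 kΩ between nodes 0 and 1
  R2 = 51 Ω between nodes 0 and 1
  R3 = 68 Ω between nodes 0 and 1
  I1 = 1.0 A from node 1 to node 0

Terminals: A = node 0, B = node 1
All resistors sit directly between nodes 0 and 1, so they are in parallel and share one voltage V; the full source current 1 A splits among them.
1/R_par = 1/68000 + 1/51 + 1/68 = 0.03433 S  =>  R_par = 29.13 Ω
V = I × R_par = 1 × 29.13 = 29.13 V
I_R2 = V/R2 = 29.13/51 = 0.5712 A

Final answer: 0.5712 A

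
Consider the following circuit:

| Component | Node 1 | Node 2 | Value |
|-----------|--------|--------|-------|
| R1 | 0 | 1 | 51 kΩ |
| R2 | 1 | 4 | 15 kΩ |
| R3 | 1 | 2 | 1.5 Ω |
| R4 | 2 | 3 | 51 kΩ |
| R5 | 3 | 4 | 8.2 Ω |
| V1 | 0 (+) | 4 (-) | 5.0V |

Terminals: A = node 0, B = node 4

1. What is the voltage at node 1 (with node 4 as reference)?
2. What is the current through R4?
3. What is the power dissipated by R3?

Nodal analysis, taking node 4 as the 0 V reference.
Source V1 fixes V_0 = 5 V.
KCL at each unknown node (sum of currents leaving = 0; resistances in Ω):
  Node 1: (V_1 - 5)/51000 + (V_1 - 0)/15000 + (V_1 - V_2)/1.5 = 0
  Node 2: (V_2 - V_1)/1.5 + (V_2 - V_3)/51000 = 0
  Node 3: (V_3 - V_2)/51000 + (V_3 - 0)/8.2 = 0
Collecting terms (coefficients in siemens):
  0.6668·V_1 - 0.6667·V_2 = 0.00009804
  0.6667·V_2 - 0.6667·V_1 - 0.00001961·V_3 = 0
  0.122·V_3 - 0.00001961·V_2 = 0
Solving these 3 simultaneous equations (Gaussian elimination) gives:
  V_1 = 0.926 V, V_2 = 0.9259 V, V_3 = 0.0001489 V
Part 1:
  Read off the nodal solution: V_1 = 0.926 V
Part 2:
  I_R4 = (V_2 - V_3)/R4 = (0.9259 - 0.0001489)/51000 = 0.00001815 A
  Magnitude: I_R4 = 0.00001815 A
Part 3:
  I_R3 = (V_1 - V_2)/R3 = (0.926 - 0.9259)/1.5 = 0.00001815 A
  P_R3 = I_R3² × R3 = (0.00001815)² × 1.5 = 0.0000000004943 W

Final answers:
1. V_1 = 0.926 V
2. I_R4 = 1.815e-05 A
3. P_R3 = 4.943e-10 W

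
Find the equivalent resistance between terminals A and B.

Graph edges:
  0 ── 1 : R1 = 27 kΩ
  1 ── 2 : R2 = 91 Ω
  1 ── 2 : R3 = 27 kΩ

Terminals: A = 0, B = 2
Reduce the network between node 0 (A) and node 2 (B) by series/parallel combination:
  Rp1 = R2 ‖ R3 (parallel, both between nodes 1 and 2) = 1/(1/91 + 1/27000) = 90.69 Ω
  Rs1 = R1 + Rp1 (series, joined only at node 1) = 27000 + 90.69 = 27090 Ω
R_eq = 27.09 kΩ

Final answer: 27.09 kΩ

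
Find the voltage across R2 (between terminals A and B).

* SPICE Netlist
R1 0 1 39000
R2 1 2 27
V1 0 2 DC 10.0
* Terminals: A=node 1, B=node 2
R1 and R2 are in series across V1 (node 0 → node 1 → node 2), and the output A–B is taken across R2, so this is a voltage divider.
Series current: I = V1/(R1 + R2) = 10/(39000 + 27) = 10/39030 = 0.0002562 A
V_R2 = I × R2 = V1 × R2/(R1 + R2) = 10 × 27/39030 = 0.006918 V

Final answer: 0.006918 V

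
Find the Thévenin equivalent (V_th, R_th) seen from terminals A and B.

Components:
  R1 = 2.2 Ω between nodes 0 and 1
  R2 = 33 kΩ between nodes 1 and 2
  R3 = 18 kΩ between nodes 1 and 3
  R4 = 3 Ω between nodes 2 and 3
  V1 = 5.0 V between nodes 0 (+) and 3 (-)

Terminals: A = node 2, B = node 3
Step 1 — V_th is the open-circuit voltage V_A - V_B (nothing connected across the terminals).
Nodal analysis, taking node 3 as the 0 V reference.
Source V1 fixes V_0 = 5 V.
KCL at each unknown node (sum of currents leaving = 0; resistances in Ω):
  Node 1: (V_1 - 5)/2.2 + (V_1 - V_2)/33000 + (V_1 - 0)/18000 = 0
  Node 2: (V_2 - V_1)/33000 + (V_2 - 0)/3 = 0
Collecting terms (coefficients in siemens):
  0.4546·V_1 - 0.0000303·V_2 = 2.273
  0.3334·V_2 - 0.0000303·V_1 = 0
Determinant D = (0.4546)(0.3334) - (-0.0000303)(-0.0000303) = 0.1516
V_1 = [(2.273)(0.3334) - (-0.0000303)(0)]/D = 4.999 V
V_2 = [(0.4546)(0) - (2.273)(-0.0000303)]/D = 0.0004544 V
V_th = V_2 - V_3 = 0.0004544 - 0 = 0.0004544 V
Step 2 — R_th: zero the source — replace V1 by a short circuit (node 3 merges into node 0) — and find the resistance seen between A (node 2) and B (node 0).
Reduce the network between node 2 (A) and node 0 (B) by series/parallel combination:
  Rp1 = R1 ‖ R3 (parallel, both between nodes 0 and 1) = 1/(1/2.2 + 1/18000) = 2.2 Ω
  Rs1 = R2 + Rp1 (series, joined only at node 1) = 33000 + 2.2 = 33000 Ω
  Rp2 = R4 ‖ Rs1 (parallel, both between nodes 0 and 2) = 1/(1/3 + 1/33000) = 3 Ω
R_th = 3 Ω

Final answer: V_th = 0.0004544 V, R_th = 3 Ω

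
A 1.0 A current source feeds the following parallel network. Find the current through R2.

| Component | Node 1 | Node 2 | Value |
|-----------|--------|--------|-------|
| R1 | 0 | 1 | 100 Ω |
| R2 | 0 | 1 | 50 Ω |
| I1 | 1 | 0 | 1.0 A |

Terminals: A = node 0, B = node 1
All resistors sit directly between nodes 0 and 1, so they are in parallel and share one voltage V; the full source current 1 A splits among them.
1/R_par = 1/100 + 1/50 = 0.03 S  =>  R_par = 33.33 Ω
V = I × R_par = 1 × 33.33 = 33.33 V
I_R2 = V/R2 = 33.33/50 = 0.6667 A

Final answer: 0.6667 A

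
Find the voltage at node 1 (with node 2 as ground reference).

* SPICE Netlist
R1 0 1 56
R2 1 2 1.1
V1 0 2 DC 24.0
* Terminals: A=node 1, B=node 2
Nodal analysis, taking node 2 as the 0 V reference.
Source V1 fixes V_0 = 24 V.
KCL at each unknown node (sum of currents leaving = 0; resistances in Ω):
  Node 1: (V_1 - 24)/56 + (V_1 - 0)/1.1 = 0
Collecting terms: 0.9269 × V_1 = 0.4286  =>  V_1 = 0.4623 V
The requested potential is V_1 = 0.4623 V.

Final answer: V_1 = 0.4623 V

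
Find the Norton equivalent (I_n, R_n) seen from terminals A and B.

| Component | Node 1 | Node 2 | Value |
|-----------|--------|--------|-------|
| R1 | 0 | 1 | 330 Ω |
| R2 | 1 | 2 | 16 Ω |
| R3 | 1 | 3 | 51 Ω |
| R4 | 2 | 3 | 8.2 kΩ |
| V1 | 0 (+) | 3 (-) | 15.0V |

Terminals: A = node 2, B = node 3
Find the Thévenin equivalent first; then I_n = V_th/R_th and R_n = R_th.
Step 1 — V_th is the open-circuit voltage V_A - V_B (nothing connected across the terminals).
Nodal analysis, taking node 3 as the 0 V reference.
Source V1 fixes V_0 = 15 V.
KCL at each unknown node (sum of currents leaving = 0; resistances in Ω):
  Node 1: (V_1 - 15)/330 + (V_1 - V_2)/16 + (V_1 - 0)/51 = 0
  Node 2: (V_2 - V_1)/16 + (V_2 - 0)/8200 = 0
Collecting terms (coefficients in siemens):
  0.08514·V_1 - 0.0625·V_2 = 0.04545
  0.06262·V_2 - 0.0625·V_1 = 0
Determinant D = (0.08514)(0.06262) - (-0.0625)(-0.0625) = 0.001425
V_1 = [(0.04545)(0.06262) - (-0.0625)(0)]/D = 1.997 V
V_2 = [(0.08514)(0) - (0.04545)(-0.0625)]/D = 1.993 V
V_th = V_2 - V_3 = 1.993 - 0 = 1.993 V
Step 2 — R_th: zero the source — replace V1 by a short circuit (node 3 merges into node 0) — and find the resistance seen between A (node 2) and B (node 0).
Reduce the network between node 2 (A) and node 0 (B) by series/parallel combination:
  Rp1 = R1 ‖ R3 (parallel, both between nodes 0 and 1) = 1/(1/330 + 1/51) = 44.17 Ω
  Rs1 = R2 + Rp1 (series, joined only at node 1) = 16 + 44.17 = 60.17 Ω
  Rp2 = R4 ‖ Rs1 (parallel, both between nodes 0 and 2) = 1/(1/8200 + 1/60.17) = 59.73 Ω
R_th = 59.73 Ω
I_n = V_th/R_th = 1.993/59.73 = 0.03337 A, and R_n = R_th = 59.73 Ω

Final answer: I_n = 0.03337 A, R_n = 59.73 Ω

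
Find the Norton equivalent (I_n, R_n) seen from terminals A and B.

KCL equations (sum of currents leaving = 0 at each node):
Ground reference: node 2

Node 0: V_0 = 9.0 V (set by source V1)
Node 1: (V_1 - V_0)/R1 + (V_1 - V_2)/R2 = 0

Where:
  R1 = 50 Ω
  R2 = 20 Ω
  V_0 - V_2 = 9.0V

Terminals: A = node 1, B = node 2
Find the Thévenin equivalent first; then I_n = V_th/R_th and R_n = R_th.
Step 1 — V_th is the open-circuit voltage V_A - V_B (nothing connected across the terminals).
Nodal analysis, taking node 2 as the 0 V reference.
Source V1 fixes V_0 = 9 V.
KCL at each unknown node (sum of currents leaving = 0; resistances in Ω):
  Node 1: (V_1 - 9)/50 + (V_1 - 0)/20 = 0
Collecting terms: 0.07 × V_1 = 0.18  =>  V_1 = 2.571 V
V_th = V_1 - V_2 = 2.571 - 0 = 2.571 V
Step 2 — R_th: zero the source — replace V1 by a short circuit (node 2 merges into node 0) — and find the resistance seen between A (node 1) and B (node 0).
Reduce the network between node 1 (A) and node 0 (B) by series/parallel combination:
  Rp1 = R1 ‖ R2 (parallel, both between nodes 0 and 1) = 1/(1/50 + 1/20) = 14.29 Ω
R_th = 14.29 Ω
I_n = V_th/R_th = 2.571/14.29 = 0.18 A, and R_n = R_th = 14.29 Ω

Final answer: I_n = 0.18 A, R_n = 14.29 Ω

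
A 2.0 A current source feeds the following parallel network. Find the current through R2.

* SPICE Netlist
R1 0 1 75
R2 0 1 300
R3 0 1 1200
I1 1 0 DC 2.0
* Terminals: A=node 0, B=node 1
All resistors sit directly between nodes 0 and 1, so they are in parallel and share one voltage V; the full source current 2 A splits among them.
1/R_par = 1/75 + 1/300 + 1/1200 = 0.0175 S  =>  R_par = 57.14 Ω
V = I × R_par = 2 × 57.14 = 114.3 V
I_R2 = V/R2 = 114.3/300 = 0.381 A

Final answer: 0.381 A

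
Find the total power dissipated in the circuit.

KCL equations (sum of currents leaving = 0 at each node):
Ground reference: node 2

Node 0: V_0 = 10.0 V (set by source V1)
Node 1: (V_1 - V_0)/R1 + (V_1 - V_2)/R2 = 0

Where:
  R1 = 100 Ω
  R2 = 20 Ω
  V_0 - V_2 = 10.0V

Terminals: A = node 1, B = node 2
Nodal analysis, taking node 2 as the 0 V reference.
Source V1 fixes V_0 = 10 V.
KCL at each unknown node (sum of currents leaving = 0; resistances in Ω):
  Node 1: (V_1 - 10)/100 + (V_1 - 0)/20 = 0
Collecting terms: 0.06 × V_1 = 0.1  =>  V_1 = 1.667 V
Power in each resistor, P = (ΔV)²/R:
  P_R1 = (10 - 1.667)²/100 = 0.6944 W
  P_R2 = (1.667 - 0)²/20 = 0.1389 W
P_total = P_R1 + P_R2 = 0.8333 W

Final answer: 0.8333 W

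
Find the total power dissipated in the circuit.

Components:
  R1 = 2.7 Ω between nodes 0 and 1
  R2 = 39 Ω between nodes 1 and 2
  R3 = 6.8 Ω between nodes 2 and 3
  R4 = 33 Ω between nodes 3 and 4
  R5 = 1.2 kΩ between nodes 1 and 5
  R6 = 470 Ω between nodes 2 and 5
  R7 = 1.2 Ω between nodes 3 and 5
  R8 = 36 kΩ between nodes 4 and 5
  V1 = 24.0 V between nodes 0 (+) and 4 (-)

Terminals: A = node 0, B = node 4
Nodal analysis, taking node 4 as the 0 V reference.
Source V1 fixes V_0 = 24 V.
KCL at each unknown node (sum of currents leaving = 0; resistances in Ω):
  Node 1: (V_1 - 24)/2.7 + (V_1 - V_2)/39 + (V_1 - V_5)/1200 = 0
  Node 2: (V_2 - V_1)/39 + (V_2 - V_3)/6.8 + (V_2 - V_5)/470 = 0
  Node 3: (V_3 - V_2)/6.8 + (V_3 - 0)/33 + (V_3 - V_5)/1.2 = 0
  Node 5: (V_5 - V_1)/1200 + (V_5 - V_2)/470 + (V_5 - V_3)/1.2 + (V_5 - 0)/36000 = 0
Collecting terms (coefficients in siemens):
  0.3968·V_1 - 0.02564·V_2 - 0.0008333·V_5 = 8.889
  0.1748·V_2 - 0.02564·V_1 - 0.1471·V_3 - 0.002128·V_5 = 0
  1.011·V_3 - 0.1471·V_2 - 0.8333·V_5 = 0
  0.8363·V_5 - 0.0008333·V_1 - 0.002128·V_2 - 0.8333·V_3 = 0
Solving these 4 simultaneous equations (Gaussian elimination) gives:
  V_1 = 23.19 V, V_2 = 11.87 V, V_3 = 9.928 V, V_5 = 9.946 V
Power in each resistor, P = (ΔV)²/R:
  P_R1 = (24 - 23.19)²/2.7 = 0.2448 W
  P_R2 = (23.19 - 11.87)²/39 = 3.282 W
  P_R3 = (11.87 - 9.928)²/6.8 = 0.5562 W
  P_R4 = (9.928 - 0)²/33 = 2.987 W
  P_R5 = (23.19 - 9.946)²/1200 = 0.1461 W
  P_R6 = (11.87 - 9.946)²/470 = 0.0079 W
  P_R7 = (9.928 - 9.946)²/1.2 = 0.0002649 W
  P_R8 = (0 - 9.946)²/36000 = 0.002748 W
P_total = P_R1 + P_R2 + P_R3 + P_R4 + P_R5 + P_R6 + P_R7 + P_R8 = 7.227 W

Final answer: 7.227 W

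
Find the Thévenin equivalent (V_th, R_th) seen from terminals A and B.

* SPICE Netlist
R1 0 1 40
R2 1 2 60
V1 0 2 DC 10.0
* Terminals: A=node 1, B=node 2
Step 1 — V_th is the open-circuit voltage V_A - V_B (nothing connected across the terminals).
Nodal analysis, taking node 2 as the 0 V reference.
Source V1 fixes V_0 = 10 V.
KCL at each unknown node (sum of currents leaving = 0; resistances in Ω):
  Node 1: (V_1 - 10)/40 + (V_1 - 0)/60 = 0
Collecting terms: 0.04167 × V_1 = 0.25  =>  V_1 = 6 V
V_th = V_1 - V_2 = 6 - 0 = 6 V
Step 2 — R_th: zero the source — replace V1 by a short circuit (node 2 merges into node 0) — and find the resistance seen between A (node 1) and B (node 0).
Reduce the network between node 1 (A) and node 0 (B) by series/parallel combination:
  Rp1 = R1 ‖ R2 (parallel, both between nodes 0 and 1) = 1/(1/40 + 1/60) = 24 Ω
R_th = 24 Ω

Final answer: V_th = 6 V, R_th = 24 Ω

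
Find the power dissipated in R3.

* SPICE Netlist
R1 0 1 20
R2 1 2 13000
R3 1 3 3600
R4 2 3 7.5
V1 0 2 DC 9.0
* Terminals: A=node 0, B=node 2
Nodal analysis, taking node 2 as the 0 V reference.
Source V1 fixes V_0 = 9 V.
KCL at each unknown node (sum of currents leaving = 0; resistances in Ω):
  Node 1: (V_1 - 9)/20 + (V_1 - 0)/13000 + (V_1 - V_3)/3600 = 0
  Node 3: (V_3 - V_1)/3600 + (V_3 - 0)/7.5 = 0
Collecting terms (coefficients in siemens):
  0.05035·V_1 - 0.0002778·V_3 = 0.45
  0.1336·V_3 - 0.0002778·V_1 = 0
Determinant D = (0.05035)(0.1336) - (-0.0002778)(-0.0002778) = 0.006728
V_1 = [(0.45)(0.1336) - (-0.0002778)(0)]/D = 8.937 V
V_3 = [(0.05035)(0) - (0.45)(-0.0002778)]/D = 0.01858 V
I_R3 = (V_1 - V_3)/R3 = (8.937 - 0.01858)/3600 = 0.002477 A
P_R3 = I_R3² × R3 = (0.002477)² × 3600 = 0.02209 W

Final answer: 0.02209 W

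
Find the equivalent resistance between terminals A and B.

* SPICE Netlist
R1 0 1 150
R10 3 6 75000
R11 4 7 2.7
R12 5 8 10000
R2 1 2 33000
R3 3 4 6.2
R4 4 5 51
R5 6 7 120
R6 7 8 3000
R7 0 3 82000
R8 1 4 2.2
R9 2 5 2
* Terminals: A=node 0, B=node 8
The network is not a plain series/parallel combination. Inject a 1 A test current into terminal A (node 0) and return it from terminal B (node 8); then R_eq = V_A / (1 A).
Nodal analysis, taking node 8 as the 0 V reference.
Current source I_test pushes 1 A into node 0 and draws it out of node 8.
KCL at each unknown node (sum of currents leaving = 0; resistances in Ω):
  Node 0: (V_0 - V_1)/150 + (V_0 - V_3)/82000 - 1 = 0
  Node 1: (V_1 - V_0)/150 + (V_1 - V_2)/33000 + (V_1 - V_4)/2.2 = 0
  Node 2: (V_2 - V_1)/33000 + (V_2 - V_5)/2 = 0
  Node 3: (V_3 - V_0)/82000 + (V_3 - V_4)/6.2 + (V_3 - V_6)/75000 = 0
  Node 4: (V_4 - V_1)/2.2 + (V_4 - V_3)/6.2 + (V_4 - V_5)/51 + (V_4 - V_7)/2.7 = 0
  Node 5: (V_5 - V_2)/2 + (V_5 - V_4)/51 + (V_5 - 0)/10000 = 0
  Node 6: (V_6 - V_3)/75000 + (V_6 - V_7)/120 = 0
  Node 7: (V_7 - V_4)/2.7 + (V_7 - V_6)/120 + (V_7 - 0)/3000 = 0
Collecting terms (coefficients in siemens):
  0.006679·V_0 - 0.006667·V_1 - 0.0000122·V_3 = 1
  0.4612·V_1 - 0.006667·V_0 - 0.0000303·V_2 - 0.4545·V_4 = 0
  0.5·V_2 - 0.0000303·V_1 - 0.5·V_5 = 0
  0.1613·V_3 - 0.0000122·V_0 - 0.1613·V_4 - 0.00001333·V_6 = 0
  1.006·V_4 - 0.4545·V_1 - 0.1613·V_3 - 0.01961·V_5 - 0.3704·V_7 = 0
  0.5197·V_5 - 0.5·V_2 - 0.01961·V_4 = 0
  0.008347·V_6 - 0.00001333·V_3 - 0.008333·V_7 = 0
  0.379·V_7 - 0.3704·V_4 - 0.008333·V_6 = 0
Solving these 8 simultaneous equations (Gaussian elimination) gives:
  V_0 = 2464 V, V_1 = 2314 V, V_2 = 2300 V, V_3 = 2312 V
  V_4 = 2312 V, V_5 = 2300 V, V_6 = 2310 V, V_7 = 2310 V
R_eq = V_0 / 1 A = 2464 Ω = 2.464 kΩ

Final answer: 2.464 kΩ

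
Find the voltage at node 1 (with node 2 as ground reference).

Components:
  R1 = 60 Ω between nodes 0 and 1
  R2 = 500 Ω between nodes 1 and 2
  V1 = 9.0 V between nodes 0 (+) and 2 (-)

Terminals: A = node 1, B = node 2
Nodal analysis, taking node 2 as the 0 V reference.
Source V1 fixes V_0 = 9 V.
KCL at each unknown node (sum of currents leaving = 0; resistances in Ω):
  Node 1: (V_1 - 9)/60 + (V_1 - 0)/500 = 0
Collecting terms: 0.01867 × V_1 = 0.15  =>  V_1 = 8.036 V
The requested potential is V_1 = 8.036 V.

Final answer: V_1 = 8.036 V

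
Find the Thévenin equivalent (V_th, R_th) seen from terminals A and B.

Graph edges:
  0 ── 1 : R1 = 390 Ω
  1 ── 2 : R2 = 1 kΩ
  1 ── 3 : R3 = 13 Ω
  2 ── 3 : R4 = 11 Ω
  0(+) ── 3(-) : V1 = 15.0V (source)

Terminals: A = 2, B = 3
Step 1 — V_th is the open-circuit voltage V_A - V_B (nothing connected across the terminals).
Nodal analysis, taking node 3 as the 0 V reference.
Source V1 fixes V_0 = 15 V.
KCL at each unknown node (sum of currents leaving = 0; resistances in Ω):
  Node 1: (V_1 - 15)/390 + (V_1 - V_2)/1000 + (V_1 - 0)/13 = 0
  Node 2: (V_2 - V_1)/1000 + (V_2 - 0)/11 = 0
Collecting terms (coefficients in siemens):
  0.08049·V_1 - 0.001·V_2 = 0.03846
  0.09191·V_2 - 0.001·V_1 = 0
Determinant D = (0.08049)(0.09191) - (-0.001)(-0.001) = 0.007397
V_1 = [(0.03846)(0.09191) - (-0.001)(0)]/D = 0.4779 V
V_2 = [(0.08049)(0) - (0.03846)(-0.001)]/D = 0.0052 V
V_th = V_2 - V_3 = 0.0052 - 0 = 0.0052 V
Step 2 — R_th: zero the source — replace V1 by a short circuit (node 3 merges into node 0) — and find the resistance seen between A (node 2) and B (node 0).
Reduce the network between node 2 (A) and node 0 (B) by series/parallel combination:
  Rp1 = R1 ‖ R3 (parallel, both between nodes 0 and 1) = 1/(1/390 + 1/13) = 12.58 Ω
  Rs1 = R2 + Rp1 (series, joined only at node 1) = 1000 + 12.58 = 1013 Ω
  Rp2 = R4 ‖ Rs1 (parallel, both between nodes 0 and 2) = 1/(1/11 + 1/1013) = 10.88 Ω
R_th = 10.88 Ω

Final answer: V_th = 0.0052 V, R_th = 10.88 Ω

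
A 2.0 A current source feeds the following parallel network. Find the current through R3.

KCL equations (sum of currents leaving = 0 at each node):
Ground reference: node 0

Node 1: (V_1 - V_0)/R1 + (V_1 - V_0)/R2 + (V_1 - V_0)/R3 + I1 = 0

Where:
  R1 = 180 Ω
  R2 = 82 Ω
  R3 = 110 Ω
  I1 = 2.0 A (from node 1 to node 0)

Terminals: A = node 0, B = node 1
All resistors sit directly between nodes 0 and 1, so they are in parallel and share one voltage V; the full source current 2 A splits among them.
1/R_par = 1/180 + 1/82 + 1/110 = 0.02684 S  =>  R_par = 37.26 Ω
V = I × R_par = 2 × 37.26 = 74.51 V
I_R3 = V/R3 = 74.51/110 = 0.6774 A

Final answer: 0.6774 A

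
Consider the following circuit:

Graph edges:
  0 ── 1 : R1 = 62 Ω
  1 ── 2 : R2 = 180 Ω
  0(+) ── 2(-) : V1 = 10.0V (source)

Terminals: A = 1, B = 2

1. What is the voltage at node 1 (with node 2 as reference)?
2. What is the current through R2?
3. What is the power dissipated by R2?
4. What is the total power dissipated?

Nodal analysis, taking node 2 as the 0 V reference.
Source V1 fixes V_0 = 10 V.
KCL at each unknown node (sum of currents leaving = 0; resistances in Ω):
  Node 1: (V_1 - 10)/62 + (V_1 - 0)/180 = 0
Collecting terms: 0.02168 × V_1 = 0.1613  =>  V_1 = 7.438 V
Part 1:
  Read off the nodal solution: V_1 = 7.438 V
Part 2:
  I_R2 = (V_1 - V_2)/R2 = (7.438 - 0)/180 = 0.04132 A
  Magnitude: I_R2 = 0.04132 A
Part 3:
  I_R2 = (V_1 - V_2)/R2 = (7.438 - 0)/180 = 0.04132 A
  P_R2 = I_R2² × R2 = (0.04132)² × 180 = 0.3074 W
Part 4:
  Power in each resistor, P = (ΔV)²/R:
    P_R1 = (10 - 7.438)²/62 = 0.1059 W
    P_R2 = (7.438 - 0)²/180 = 0.3074 W
  P_total = P_R1 + P_R2 = 0.4132 W

Final answers:
1. V_1 = 7.438 V
2. I_R2 = 0.04132 A
3. P_R2 = 0.3074 W
4. P_total = 0.4132 W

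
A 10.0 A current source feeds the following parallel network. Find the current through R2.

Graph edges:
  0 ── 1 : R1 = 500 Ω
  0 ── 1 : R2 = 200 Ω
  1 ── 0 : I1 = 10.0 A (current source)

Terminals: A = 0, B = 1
All resistors sit directly between nodes 0 and 1, so they are in parallel and share one voltage V; the full source current 10 A splits among them.
1/R_par = 1/500 + 1/200 = 0.007 S  =>  R_par = 142.9 Ω
V = I × R_par = 10 × 142.9 = 1429 V
I_R2 = V/R2 = 1429/200 = 7.143 A

Final answer: 7.143 A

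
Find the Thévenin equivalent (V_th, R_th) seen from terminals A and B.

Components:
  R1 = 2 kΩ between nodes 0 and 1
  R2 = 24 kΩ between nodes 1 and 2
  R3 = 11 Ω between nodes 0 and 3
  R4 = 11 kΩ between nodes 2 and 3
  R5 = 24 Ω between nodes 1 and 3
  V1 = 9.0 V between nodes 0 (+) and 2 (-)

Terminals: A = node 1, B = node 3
Step 1 — V_th is the open-circuit voltage V_A - V_B (nothing connected across the terminals).
Nodal analysis, taking node 2 as the 0 V reference.
Source V1 fixes V_0 = 9 V.
KCL at each unknown node (sum of currents leaving = 0; resistances in Ω):
  Node 1: (V_1 - 9)/2000 + (V_1 - 0)/24000 + (V_1 - V_3)/24 = 0
  Node 3: (V_3 - 9)/11 + (V_3 - 0)/11000 + (V_3 - V_1)/24 = 0
Collecting terms (coefficients in siemens):
  0.04221·V_1 - 0.04167·V_3 = 0.0045
  0.1327·V_3 - 0.04167·V_1 = 0.8182
Determinant D = (0.04221)(0.1327) - (-0.04167)(-0.04167) = 0.003864
V_1 = [(0.0045)(0.1327) - (-0.04167)(0.8182)]/D = 8.978 V
V_3 = [(0.04221)(0.8182) - (0.0045)(-0.04167)]/D = 8.987 V
V_th = V_1 - V_3 = 8.978 - 8.987 = -0.008718 V
Step 2 — R_th: zero the source — replace V1 by a short circuit (node 2 merges into node 0) — and find the resistance seen between A (node 1) and B (node 3).
Reduce the network between node 1 (A) and node 3 (B) by series/parallel combination:
  Rp1 = R1 ‖ R2 (parallel, both between nodes 0 and 1) = 1/(1/2000 + 1/24000) = 1846 Ω
  Rp2 = R3 ‖ R4 (parallel, both between nodes 0 and 3) = 1/(1/11 + 1/11000) = 10.99 Ω
  Rs1 = Rp1 + Rp2 (series, joined only at node 0) = 1846 + 10.99 = 1857 Ω
  Rp3 = R5 ‖ Rs1 (parallel, both between nodes 1 and 3) = 1/(1/24 + 1/1857) = 23.69 Ω
R_th = 23.69 Ω

Final answer: V_th = -0.008718 V, R_th = 23.69 Ω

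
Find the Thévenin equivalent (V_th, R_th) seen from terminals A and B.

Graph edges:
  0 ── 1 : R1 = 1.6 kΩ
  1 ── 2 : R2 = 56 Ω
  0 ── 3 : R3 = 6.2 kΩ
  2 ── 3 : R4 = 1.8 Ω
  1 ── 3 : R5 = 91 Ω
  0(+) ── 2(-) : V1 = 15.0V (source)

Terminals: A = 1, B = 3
Step 1 — V_th is the open-circuit voltage V_A - V_B (nothing connected across the terminals).
Nodal analysis, taking node 2 as the 0 V reference.
Source V1 fixes V_0 = 15 V.
KCL at each unknown node (sum of currents leaving = 0; resistances in Ω):
  Node 1: (V_1 - 15)/1600 + (V_1 - 0)/56 + (V_1 - V_3)/91 = 0
  Node 3: (V_3 - 15)/6200 + (V_3 - 0)/1.8 + (V_3 - V_1)/91 = 0
Collecting terms (coefficients in siemens):
  0.02947·V_1 - 0.01099·V_3 = 0.009375
  0.5667·V_3 - 0.01099·V_1 = 0.002419
Determinant D = (0.02947)(0.5667) - (-0.01099)(-0.01099) = 0.01658
V_1 = [(0.009375)(0.5667) - (-0.01099)(0.002419)]/D = 0.322 V
V_3 = [(0.02947)(0.002419) - (0.009375)(-0.01099)]/D = 0.01051 V
V_th = V_1 - V_3 = 0.322 - 0.01051 = 0.3115 V
Step 2 — R_th: zero the source — replace V1 by a short circuit (node 2 merges into node 0) — and find the resistance seen between A (node 1) and B (node 3).
Reduce the network between node 1 (A) and node 3 (B) by series/parallel combination:
  Rp1 = R1 ‖ R2 (parallel, both between nodes 0 and 1) = 1/(1/1600 + 1/56) = 54.11 Ω
  Rp2 = R3 ‖ R4 (parallel, both between nodes 0 and 3) = 1/(1/6200 + 1/1.8) = 1.799 Ω
  Rs1 = Rp1 + Rp2 (series, joined only at node 0) = 54.11 + 1.799 = 55.91 Ω
  Rp3 = R5 ‖ Rs1 (parallel, both between nodes 1 and 3) = 1/(1/91 + 1/55.91) = 34.63 Ω
R_th = 34.63 Ω

Final answer: V_th = 0.3115 V, R_th = 34.63 Ω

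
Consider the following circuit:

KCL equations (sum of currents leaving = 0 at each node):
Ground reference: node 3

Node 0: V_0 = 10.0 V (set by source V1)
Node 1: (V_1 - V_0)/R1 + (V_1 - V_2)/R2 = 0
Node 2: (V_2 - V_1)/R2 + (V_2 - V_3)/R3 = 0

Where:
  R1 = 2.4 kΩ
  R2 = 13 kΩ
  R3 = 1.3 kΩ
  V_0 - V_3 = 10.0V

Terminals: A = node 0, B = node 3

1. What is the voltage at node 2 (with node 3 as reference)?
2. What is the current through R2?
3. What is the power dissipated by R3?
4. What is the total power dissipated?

Nodal analysis, taking node 3 as the 0 V reference.
Source V1 fixes V_0 = 10 V.
KCL at each unknown node (sum of currents leaving = 0; resistances in Ω):
  Node 1: (V_1 - 10)/2400 + (V_1 - V_2)/13000 = 0
  Node 2: (V_2 - V_1)/13000 + (V_2 - 0)/1300 = 0
Collecting terms (coefficients in siemens):
  0.0004936·V_1 - 0.00007692·V_2 = 0.004167
  0.0008462·V_2 - 0.00007692·V_1 = 0
Determinant D = (0.0004936)(0.0008462) - (-0.00007692)(-0.00007692) = 0.0000004117
V_1 = [(0.004167)(0.0008462) - (-0.00007692)(0)]/D = 8.563 V
V_2 = [(0.0004936)(0) - (0.004167)(-0.00007692)]/D = 0.7784 V
Part 1:
  Read off the nodal solution: V_2 = 0.7784 V
Part 2:
  I_R2 = (V_1 - V_2)/R2 = (8.563 - 0.7784)/13000 = 0.0005988 A
  Magnitude: I_R2 = 0.0005988 A
Part 3:
  I_R3 = (V_2 - V_3)/R3 = (0.7784 - 0)/1300 = 0.0005988 A
  P_R3 = I_R3² × R3 = (0.0005988)² × 1300 = 0.0004661 W
Part 4:
  Power in each resistor, P = (ΔV)²/R:
    P_R1 = (10 - 8.563)²/2400 = 0.0008606 W
    P_R2 = (8.563 - 0.7784)²/13000 = 0.004661 W
    P_R3 = (0.7784 - 0)²/1300 = 0.0004661 W
  P_total = P_R1 + P_R2 + P_R3 = 0.005988 W

Final answers:
1. V_2 = 0.7784 V
2. I_R2 = 0.0005988 A
3. P_R3 = 0.0004661 W
4. P_total = 0.005988 W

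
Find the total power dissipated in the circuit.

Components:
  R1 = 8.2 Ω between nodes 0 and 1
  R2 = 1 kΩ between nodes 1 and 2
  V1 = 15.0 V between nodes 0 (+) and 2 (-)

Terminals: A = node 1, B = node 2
Nodal analysis, taking node 2 as the 0 V reference.
Source V1 fixes V_0 = 15 V.
KCL at each unknown node (sum of currents leaving = 0; resistances in Ω):
  Node 1: (V_1 - 15)/8.2 + (V_1 - 0)/1000 = 0
Collecting terms: 0.123 × V_1 = 1.829  =>  V_1 = 14.88 V
Power in each resistor, P = (ΔV)²/R:
  P_R1 = (15 - 14.88)²/8.2 = 0.001815 W
  P_R2 = (14.88 - 0)²/1000 = 0.2214 W
P_total = P_R1 + P_R2 = 0.2232 W

Final answer: 0.2232 W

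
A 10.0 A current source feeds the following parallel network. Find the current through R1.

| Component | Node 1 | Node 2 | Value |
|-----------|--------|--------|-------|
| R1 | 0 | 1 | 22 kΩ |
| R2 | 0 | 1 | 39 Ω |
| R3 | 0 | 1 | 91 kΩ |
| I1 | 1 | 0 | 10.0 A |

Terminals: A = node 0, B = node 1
All resistors sit directly between nodes 0 and 1, so they are in parallel and share one voltage V; the full source current 10 A splits among them.
1/R_par = 1/22000 + 1/39 + 1/91000 = 0.0257 S  =>  R_par = 38.91 Ω
V = I × R_par = 10 × 38.91 = 389.1 V
I_R1 = V/R1 = 389.1/22000 = 0.01769 A

Final answer: 0.01769 A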